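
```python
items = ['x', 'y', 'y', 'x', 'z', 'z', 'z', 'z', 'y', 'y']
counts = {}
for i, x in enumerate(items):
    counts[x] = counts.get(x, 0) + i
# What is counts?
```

Initial: counts = {}, items = ['x', 'y', 'y', 'x', 'z', 'z', 'z', 'z', 'y', 'y']
i=0, x='x': counts = {'x': 0}
i=1, x='y': counts = {'x': 0, 'y': 1}
i=2, x='y': counts = {'x': 0, 'y': 3}
i=3, x='x': counts = {'x': 3, 'y': 3}
i=4, x='z': counts = {'x': 3, 'y': 3, 'z': 4}
i=5, x='z': counts = {'x': 3, 'y': 3, 'z': 9}
i=6, x='z': counts = {'x': 3, 'y': 3, 'z': 15}
i=7, x='z': counts = {'x': 3, 'y': 3, 'z': 22}
i=8, x='y': counts = {'x': 3, 'y': 11, 'z': 22}
i=9, x='y': counts = {'x': 3, 'y': 20, 'z': 22}

{'x': 3, 'y': 20, 'z': 22}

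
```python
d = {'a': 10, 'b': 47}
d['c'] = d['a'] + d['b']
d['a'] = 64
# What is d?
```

After line 1: d = {'a': 10, 'b': 47}
After line 2 (d['c'] = 10 + 47): d = {'a': 10, 'b': 47, 'c': 57}
After line 3: d = {'a': 64, 'b': 47, 'c': 57}

{'a': 64, 'b': 47, 'c': 57}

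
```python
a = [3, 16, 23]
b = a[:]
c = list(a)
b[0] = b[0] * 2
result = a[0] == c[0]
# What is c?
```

After line 1: a = [3, 16, 23]
After line 2 (b = a[:], copy): a = [3, 16, 23], b = [3, 16, 23]
After line 3 (c = list(a) is a copy, new object): c = [3, 16, 23]
After line 4 (b[0] = 3 * 2 = 6; only b mutates (copy)): a = [3, 16, 23], b = [6, 16, 23], c = [3, 16, 23]
After line 5 (a[0] = 3, c[0] = 3; result = True)

[3, 16, 23]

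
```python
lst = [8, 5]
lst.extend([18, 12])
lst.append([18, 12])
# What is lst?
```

After line 1: lst = [8, 5]
After line 2 (extend unpacks [18, 12]): lst = [8, 5, 18, 12]
After line 3 (append adds [18, 12] as single element): lst = [8, 5, 18, 12, [18, 12]]

[8, 5, 18, 12, [18, 12]]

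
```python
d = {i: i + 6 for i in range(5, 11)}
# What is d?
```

{5: 11, 6: 12, 7: 13, 8: 14, 9: 15, 10: 16}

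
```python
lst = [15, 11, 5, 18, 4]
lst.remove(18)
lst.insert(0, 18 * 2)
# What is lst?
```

After line 1: lst = [15, 11, 5, 18, 4]
After line 2 (remove first 18): lst = [15, 11, 5, 4]
After line 3 (insert 36 at index 0): lst = [36, 15, 11, 5, 4]

[36, 15, 11, 5, 4]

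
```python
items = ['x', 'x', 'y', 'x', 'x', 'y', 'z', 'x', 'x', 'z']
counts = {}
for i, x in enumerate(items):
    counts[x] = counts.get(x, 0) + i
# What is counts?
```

Initial: counts = {}, items = ['x', 'x', 'y', 'x', 'x', 'y', 'z', 'x', 'x', 'z']
i=0, x='x': counts = {'x': 0}
i=1, x='x': counts = {'x': 1}
i=2, x='y': counts = {'x': 1, 'y': 2}
i=3, x='x': counts = {'x': 4, 'y': 2}
i=4, x='x': counts = {'x': 8, 'y': 2}
i=5, x='y': counts = {'x': 8, 'y': 7}
i=6, x='z': counts = {'x': 8, 'y': 7, 'z': 6}
i=7, x='x': counts = {'x': 15, 'y': 7, 'z': 6}
i=8, x='x': counts = {'x': 23, 'y': 7, 'z': 6}
i=9, x='z': counts = {'x': 23, 'y': 7, 'z': 15}

{'x': 23, 'y': 7, 'z': 15}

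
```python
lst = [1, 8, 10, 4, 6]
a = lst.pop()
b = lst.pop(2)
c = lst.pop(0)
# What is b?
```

After line 1: lst = [1, 8, 10, 4, 6]
After line 2 (pop() -> a = 6): lst = [1, 8, 10, 4]
After line 3 (pop(2) -> b = 10): lst = [1, 8, 4]
After line 4 (pop(0) -> c = 1): lst = [8, 4]

10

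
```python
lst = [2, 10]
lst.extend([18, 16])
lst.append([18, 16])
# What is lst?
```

After line 1: lst = [2, 10]
After line 2 (extend unpacks [18, 16]): lst = [2, 10, 18, 16]
After line 3 (append adds [18, 16] as single element): lst = [2, 10, 18, 16, [18, 16]]

[2, 10, 18, 16, [18, 16]]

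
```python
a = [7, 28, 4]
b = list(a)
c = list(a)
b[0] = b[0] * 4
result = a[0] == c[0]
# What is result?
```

After line 1: a = [7, 28, 4]
After line 2 (b = list(a), copy): a = [7, 28, 4], b = [7, 28, 4]
After line 3 (c = list(a) is a copy, new object): c = [7, 28, 4]
After line 4 (b[0] = 7 * 4 = 28; only b mutates (copy)): a = [7, 28, 4], b = [28, 28, 4], c = [7, 28, 4]
After line 5 (a[0] = 7, c[0] = 7; result = True)

True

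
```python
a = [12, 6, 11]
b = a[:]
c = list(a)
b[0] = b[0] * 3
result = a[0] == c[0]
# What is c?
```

After line 1: a = [12, 6, 11]
After line 2 (b = a[:], copy): a = [12, 6, 11], b = [12, 6, 11]
After line 3 (c = list(a) is a copy, new object): c = [12, 6, 11]
After line 4 (b[0] = 12 * 3 = 36; only b mutates (copy)): a = [12, 6, 11], b = [36, 6, 11], c = [12, 6, 11]
After line 5 (a[0] = 12, c[0] = 12; result = True)

[12, 6, 11]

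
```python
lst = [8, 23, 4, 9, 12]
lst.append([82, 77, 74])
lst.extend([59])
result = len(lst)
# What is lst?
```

After line 1: lst = [8, 23, 4, 9, 12]
After line 2 (append adds [82, 77, 74] as single element): lst = [8, 23, 4, 9, 12, [82, 77, 74]]
After line 3 (extend unpacks [59], adds 59): lst = [8, 23, 4, 9, 12, [82, 77, 74], 59]
After line 4: result = len(lst) = 7

[8, 23, 4, 9, 12, [82, 77, 74], 59]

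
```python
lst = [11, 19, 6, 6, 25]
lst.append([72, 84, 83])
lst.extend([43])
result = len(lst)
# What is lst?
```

After line 1: lst = [11, 19, 6, 6, 25]
After line 2 (append adds [72, 84, 83] as single element): lst = [11, 19, 6, 6, 25, [72, 84, 83]]
After line 3 (extend unpacks [43], adds 43): lst = [11, 19, 6, 6, 25, [72, 84, 83], 43]
After line 4: result = len(lst) = 7

[11, 19, 6, 6, 25, [72, 84, 83], 43]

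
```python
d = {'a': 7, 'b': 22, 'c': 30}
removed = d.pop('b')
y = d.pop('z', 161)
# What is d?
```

After line 1: d = {'a': 7, 'b': 22, 'c': 30}
After line 2 (pop 'b' returns 22): d = {'a': 7, 'c': 30}, removed = 22
After line 3 (pop 'z' missing, returns default 161): d = {'a': 7, 'c': 30}, y = 161

{'a': 7, 'c': 30}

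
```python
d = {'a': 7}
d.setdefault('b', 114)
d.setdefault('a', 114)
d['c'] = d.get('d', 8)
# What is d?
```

After line 1: d = {'a': 7}
After line 2 (setdefault adds 'b'=114): d = {'a': 7, 'b': 114}
After line 3 (setdefault 'a' no-op, already exists): d = {'a': 7, 'b': 114}
After line 4 (get('d', 8) returns default since 'd' not in d): d = {'a': 7, 'b': 114, 'c': 8}

{'a': 7, 'b': 114, 'c': 8}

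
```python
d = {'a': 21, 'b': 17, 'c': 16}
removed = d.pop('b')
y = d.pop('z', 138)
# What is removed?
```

After line 1: d = {'a': 21, 'b': 17, 'c': 16}
After line 2 (pop 'b' returns 17): d = {'a': 21, 'c': 16}, removed = 17
After line 3 (pop 'z' missing, returns default 138): d = {'a': 21, 'c': 16}, y = 138

17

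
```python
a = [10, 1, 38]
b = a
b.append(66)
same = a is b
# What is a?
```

After line 1: a = [10, 1, 38]
After line 2 (b = a is an alias, same object): a = [10, 1, 38], b = [10, 1, 38]
After line 3 (b.append mutates the shared list): a = [10, 1, 38, 66], b = [10, 1, 38, 66]
After line 4 (same = a is b; same object -> True): same = True

[10, 1, 38, 66]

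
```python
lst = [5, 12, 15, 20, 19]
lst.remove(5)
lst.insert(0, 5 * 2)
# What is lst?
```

After line 1: lst = [5, 12, 15, 20, 19]
After line 2 (remove first 5): lst = [12, 15, 20, 19]
After line 3 (insert 10 at index 0): lst = [10, 12, 15, 20, 19]

[10, 12, 15, 20, 19]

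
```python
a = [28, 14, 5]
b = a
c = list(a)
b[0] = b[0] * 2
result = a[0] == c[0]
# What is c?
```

After line 1: a = [28, 14, 5]
After line 2 (b = a, alias): a = [28, 14, 5], b = [28, 14, 5]
After line 3 (c = list(a) is a copy, new object): c = [28, 14, 5]
After line 4 (b[0] = 28 * 2 = 56; mutates shared a/b): a = b = [56, 14, 5], c = [28, 14, 5]
After line 5 (a[0] = 56, c[0] = 28; result = False)

[28, 14, 5]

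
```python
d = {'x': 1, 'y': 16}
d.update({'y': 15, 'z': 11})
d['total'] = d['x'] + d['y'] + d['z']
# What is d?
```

After line 1: d = {'x': 1, 'y': 16}
After line 2 (y overwritten, z added): d = {'x': 1, 'y': 15, 'z': 11}
After line 3 (total = 1 + 15 + 11 = 27): d = {'x': 1, 'y': 15, 'z': 11, 'total': 27}

{'x': 1, 'y': 15, 'z': 11, 'total': 27}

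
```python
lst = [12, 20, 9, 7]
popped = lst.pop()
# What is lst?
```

[12, 20, 9]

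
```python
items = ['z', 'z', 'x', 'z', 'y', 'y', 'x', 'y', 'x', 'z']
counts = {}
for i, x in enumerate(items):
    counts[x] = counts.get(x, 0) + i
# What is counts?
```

Initial: counts = {}, items = ['z', 'z', 'x', 'z', 'y', 'y', 'x', 'y', 'x', 'z']
i=0, x='z': counts = {'z': 0}
i=1, x='z': counts = {'z': 1}
i=2, x='x': counts = {'z': 1, 'x': 2}
i=3, x='z': counts = {'z': 4, 'x': 2}
i=4, x='y': counts = {'z': 4, 'x': 2, 'y': 4}
i=5, x='y': counts = {'z': 4, 'x': 2, 'y': 9}
i=6, x='x': counts = {'z': 4, 'x': 8, 'y': 9}
i=7, x='y': counts = {'z': 4, 'x': 8, 'y': 16}
i=8, x='x': counts = {'z': 4, 'x': 16, 'y': 16}
i=9, x='z': counts = {'z': 13, 'x': 16, 'y': 16}

{'z': 13, 'x': 16, 'y': 16}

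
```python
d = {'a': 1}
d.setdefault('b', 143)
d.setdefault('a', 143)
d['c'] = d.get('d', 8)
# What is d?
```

After line 1: d = {'a': 1}
After line 2 (setdefault adds 'b'=143): d = {'a': 1, 'b': 143}
After line 3 (setdefault 'a' no-op, already exists): d = {'a': 1, 'b': 143}
After line 4 (get('d', 8) returns default since 'd' not in d): d = {'a': 1, 'b': 143, 'c': 8}

{'a': 1, 'b': 143, 'c': 8}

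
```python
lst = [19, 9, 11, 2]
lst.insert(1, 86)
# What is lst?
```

[19, 86, 9, 11, 2]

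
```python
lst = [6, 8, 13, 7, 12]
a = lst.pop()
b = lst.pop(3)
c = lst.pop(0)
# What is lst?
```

After line 1: lst = [6, 8, 13, 7, 12]
After line 2 (pop() -> a = 12): lst = [6, 8, 13, 7]
After line 3 (pop(3) -> b = 7): lst = [6, 8, 13]
After line 4 (pop(0) -> c = 6): lst = [8, 13]

[8, 13]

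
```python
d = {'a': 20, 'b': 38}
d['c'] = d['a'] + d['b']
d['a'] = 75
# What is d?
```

After line 1: d = {'a': 20, 'b': 38}
After line 2 (d['c'] = 20 + 38): d = {'a': 20, 'b': 38, 'c': 58}
After line 3: d = {'a': 75, 'b': 38, 'c': 58}

{'a': 75, 'b': 38, 'c': 58}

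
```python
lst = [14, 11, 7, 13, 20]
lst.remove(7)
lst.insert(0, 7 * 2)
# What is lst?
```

After line 1: lst = [14, 11, 7, 13, 20]
After line 2 (remove first 7): lst = [14, 11, 13, 20]
After line 3 (insert 14 at index 0): lst = [14, 14, 11, 13, 20]

[14, 14, 11, 13, 20]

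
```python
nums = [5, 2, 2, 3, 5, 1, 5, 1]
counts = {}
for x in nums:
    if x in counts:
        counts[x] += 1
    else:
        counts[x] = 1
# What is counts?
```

Initial: counts = {}, nums = [5, 2, 2, 3, 5, 1, 5, 1]
See 5: counts = {5: 1}
See 2: counts = {5: 1, 2: 1}
See 2: counts = {5: 1, 2: 2}
See 3: counts = {5: 1, 2: 2, 3: 1}
See 5: counts = {5: 2, 2: 2, 3: 1}
See 1: counts = {5: 2, 2: 2, 3: 1, 1: 1}
See 5: counts = {5: 3, 2: 2, 3: 1, 1: 1}
See 1: counts = {5: 3, 2: 2, 3: 1, 1: 2}

{5: 3, 2: 2, 3: 1, 1: 2}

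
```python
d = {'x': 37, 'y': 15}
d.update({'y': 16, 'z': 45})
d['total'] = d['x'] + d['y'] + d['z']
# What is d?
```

After line 1: d = {'x': 37, 'y': 15}
After line 2 (y overwritten, z added): d = {'x': 37, 'y': 16, 'z': 45}
After line 3 (total = 37 + 16 + 45 = 98): d = {'x': 37, 'y': 16, 'z': 45, 'total': 98}

{'x': 37, 'y': 16, 'z': 45, 'total': 98}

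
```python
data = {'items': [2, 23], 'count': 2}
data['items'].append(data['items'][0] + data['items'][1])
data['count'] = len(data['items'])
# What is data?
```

After line 1: data = {'items': [2, 23], 'count': 2}
After line 2 (append 2 + 23 = 25): data = {'items': [2, 23, 25], 'count': 2}
After line 3 (count = len(items) = 3): data = {'items': [2, 23, 25], 'count': 3}

{'items': [2, 23, 25], 'count': 3}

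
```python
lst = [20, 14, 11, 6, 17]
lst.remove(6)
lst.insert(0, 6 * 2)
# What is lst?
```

After line 1: lst = [20, 14, 11, 6, 17]
After line 2 (remove first 6): lst = [20, 14, 11, 17]
After line 3 (insert 12 at index 0): lst = [12, 20, 14, 11, 17]

[12, 20, 14, 11, 17]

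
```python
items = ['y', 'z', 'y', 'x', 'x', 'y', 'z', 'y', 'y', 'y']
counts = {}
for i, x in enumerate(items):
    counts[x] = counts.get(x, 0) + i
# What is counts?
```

Initial: counts = {}, items = ['y', 'z', 'y', 'x', 'x', 'y', 'z', 'y', 'y', 'y']
i=0, x='y': counts = {'y': 0}
i=1, x='z': counts = {'y': 0, 'z': 1}
i=2, x='y': counts = {'y': 2, 'z': 1}
i=3, x='x': counts = {'y': 2, 'z': 1, 'x': 3}
i=4, x='x': counts = {'y': 2, 'z': 1, 'x': 7}
i=5, x='y': counts = {'y': 7, 'z': 1, 'x': 7}
i=6, x='z': counts = {'y': 7, 'z': 7, 'x': 7}
i=7, x='y': counts = {'y': 14, 'z': 7, 'x': 7}
i=8, x='y': counts = {'y': 22, 'z': 7, 'x': 7}
i=9, x='y': counts = {'y': 31, 'z': 7, 'x': 7}

{'y': 31, 'z': 7, 'x': 7}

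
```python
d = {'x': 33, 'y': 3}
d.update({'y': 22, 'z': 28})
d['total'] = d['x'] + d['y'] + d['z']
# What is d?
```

After line 1: d = {'x': 33, 'y': 3}
After line 2 (y overwritten, z added): d = {'x': 33, 'y': 22, 'z': 28}
After line 3 (total = 33 + 22 + 28 = 83): d = {'x': 33, 'y': 22, 'z': 28, 'total': 83}

{'x': 33, 'y': 22, 'z': 28, 'total': 83}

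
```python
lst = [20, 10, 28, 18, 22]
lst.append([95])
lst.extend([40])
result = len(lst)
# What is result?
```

After line 1: lst = [20, 10, 28, 18, 22]
After line 2 (append adds [95] as single element): lst = [20, 10, 28, 18, 22, [95]]
After line 3 (extend unpacks [40], adds 40): lst = [20, 10, 28, 18, 22, [95], 40]
After line 4: result = len(lst) = 7

7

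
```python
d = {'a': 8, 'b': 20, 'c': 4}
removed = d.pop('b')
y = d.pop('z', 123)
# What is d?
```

After line 1: d = {'a': 8, 'b': 20, 'c': 4}
After line 2 (pop 'b' returns 20): d = {'a': 8, 'c': 4}, removed = 20
After line 3 (pop 'z' missing, returns default 123): d = {'a': 8, 'c': 4}, y = 123

{'a': 8, 'c': 4}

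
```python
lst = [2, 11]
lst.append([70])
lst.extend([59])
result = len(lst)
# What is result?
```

After line 1: lst = [2, 11]
After line 2 (append adds [70] as single element): lst = [2, 11, [70]]
After line 3 (extend unpacks [59], adds 59): lst = [2, 11, [70], 59]
After line 4: result = len(lst) = 4

4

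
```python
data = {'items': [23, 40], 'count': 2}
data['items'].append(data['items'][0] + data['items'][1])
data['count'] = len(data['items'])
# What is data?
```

After line 1: data = {'items': [23, 40], 'count': 2}
After line 2 (append 23 + 40 = 63): data = {'items': [23, 40, 63], 'count': 2}
After line 3 (count = len(items) = 3): data = {'items': [23, 40, 63], 'count': 3}

{'items': [23, 40, 63], 'count': 3}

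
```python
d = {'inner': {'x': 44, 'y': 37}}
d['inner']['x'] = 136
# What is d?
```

After line 1: d = {'inner': {'x': 44, 'y': 37}}
After line 2 (inner x overwritten): d = {'inner': {'x': 136, 'y': 37}}

{'inner': {'x': 136, 'y': 37}}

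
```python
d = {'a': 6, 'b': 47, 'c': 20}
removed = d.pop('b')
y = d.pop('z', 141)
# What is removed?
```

After line 1: d = {'a': 6, 'b': 47, 'c': 20}
After line 2 (pop 'b' returns 47): d = {'a': 6, 'c': 20}, removed = 47
After line 3 (pop 'z' missing, returns default 141): d = {'a': 6, 'c': 20}, y = 141

47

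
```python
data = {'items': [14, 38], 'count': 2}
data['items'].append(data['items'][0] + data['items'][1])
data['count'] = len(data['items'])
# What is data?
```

After line 1: data = {'items': [14, 38], 'count': 2}
After line 2 (append 14 + 38 = 52): data = {'items': [14, 38, 52], 'count': 2}
After line 3 (count = len(items) = 3): data = {'items': [14, 38, 52], 'count': 3}

{'items': [14, 38, 52], 'count': 3}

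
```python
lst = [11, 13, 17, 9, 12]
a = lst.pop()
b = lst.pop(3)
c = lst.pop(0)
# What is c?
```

After line 1: lst = [11, 13, 17, 9, 12]
After line 2 (pop() -> a = 12): lst = [11, 13, 17, 9]
After line 3 (pop(3) -> b = 9): lst = [11, 13, 17]
After line 4 (pop(0) -> c = 11): lst = [13, 17]

11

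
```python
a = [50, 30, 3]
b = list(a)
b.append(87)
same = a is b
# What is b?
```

After line 1: a = [50, 30, 3]
After line 2 (b = list(a) is a shallow copy, new object): a = [50, 30, 3], b = [50, 30, 3]
After line 3 (append only mutates b): a = [50, 30, 3], b = [50, 30, 3, 87]
After line 4 (same = a is b; different objects -> False): same = False

[50, 30, 3, 87]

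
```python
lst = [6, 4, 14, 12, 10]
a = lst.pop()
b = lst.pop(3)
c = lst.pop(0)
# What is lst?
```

After line 1: lst = [6, 4, 14, 12, 10]
After line 2 (pop() -> a = 10): lst = [6, 4, 14, 12]
After line 3 (pop(3) -> b = 12): lst = [6, 4, 14]
After line 4 (pop(0) -> c = 6): lst = [4, 14]

[4, 14]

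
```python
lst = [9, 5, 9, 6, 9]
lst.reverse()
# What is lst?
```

[9, 6, 9, 5, 9]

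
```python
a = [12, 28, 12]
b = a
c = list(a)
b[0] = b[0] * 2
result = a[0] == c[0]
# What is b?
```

After line 1: a = [12, 28, 12]
After line 2 (b = a, alias): a = [12, 28, 12], b = [12, 28, 12]
After line 3 (c = list(a) is a copy, new object): c = [12, 28, 12]
After line 4 (b[0] = 12 * 2 = 24; mutates shared a/b): a = b = [24, 28, 12], c = [12, 28, 12]
After line 5 (a[0] = 24, c[0] = 12; result = False)

[24, 28, 12]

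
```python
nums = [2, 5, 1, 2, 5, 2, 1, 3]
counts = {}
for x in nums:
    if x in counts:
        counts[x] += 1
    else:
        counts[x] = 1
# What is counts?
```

Initial: counts = {}, nums = [2, 5, 1, 2, 5, 2, 1, 3]
See 2: counts = {2: 1}
See 5: counts = {2: 1, 5: 1}
See 1: counts = {2: 1, 5: 1, 1: 1}
See 2: counts = {2: 2, 5: 1, 1: 1}
See 5: counts = {2: 2, 5: 2, 1: 1}
See 2: counts = {2: 3, 5: 2, 1: 1}
See 1: counts = {2: 3, 5: 2, 1: 2}
See 3: counts = {2: 3, 5: 2, 1: 2, 3: 1}

{2: 3, 5: 2, 1: 2, 3: 1}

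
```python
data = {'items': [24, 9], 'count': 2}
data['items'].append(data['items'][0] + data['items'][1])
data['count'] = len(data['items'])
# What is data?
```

After line 1: data = {'items': [24, 9], 'count': 2}
After line 2 (append 24 + 9 = 33): data = {'items': [24, 9, 33], 'count': 2}
After line 3 (count = len(items) = 3): data = {'items': [24, 9, 33], 'count': 3}

{'items': [24, 9, 33], 'count': 3}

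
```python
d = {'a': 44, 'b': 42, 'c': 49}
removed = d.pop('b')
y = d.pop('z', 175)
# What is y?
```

After line 1: d = {'a': 44, 'b': 42, 'c': 49}
After line 2 (pop 'b' returns 42): d = {'a': 44, 'c': 49}, removed = 42
After line 3 (pop 'z' missing, returns default 175): d = {'a': 44, 'c': 49}, y = 175

175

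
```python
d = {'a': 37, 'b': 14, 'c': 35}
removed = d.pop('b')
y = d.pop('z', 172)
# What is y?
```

After line 1: d = {'a': 37, 'b': 14, 'c': 35}
After line 2 (pop 'b' returns 14): d = {'a': 37, 'c': 35}, removed = 14
After line 3 (pop 'z' missing, returns default 172): d = {'a': 37, 'c': 35}, y = 172

172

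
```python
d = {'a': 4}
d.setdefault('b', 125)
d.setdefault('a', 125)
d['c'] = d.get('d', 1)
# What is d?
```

After line 1: d = {'a': 4}
After line 2 (setdefault adds 'b'=125): d = {'a': 4, 'b': 125}
After line 3 (setdefault 'a' no-op, already exists): d = {'a': 4, 'b': 125}
After line 4 (get('d', 1) returns default since 'd' not in d): d = {'a': 4, 'b': 125, 'c': 1}

{'a': 4, 'b': 125, 'c': 1}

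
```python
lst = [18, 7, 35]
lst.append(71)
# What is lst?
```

[18, 7, 35, 71]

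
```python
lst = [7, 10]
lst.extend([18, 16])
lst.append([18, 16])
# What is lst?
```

After line 1: lst = [7, 10]
After line 2 (extend unpacks [18, 16]): lst = [7, 10, 18, 16]
After line 3 (append adds [18, 16] as single element): lst = [7, 10, 18, 16, [18, 16]]

[7, 10, 18, 16, [18, 16]]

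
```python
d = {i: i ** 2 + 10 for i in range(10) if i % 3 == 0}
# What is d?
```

{0: 10, 3: 19, 6: 46, 9: 91}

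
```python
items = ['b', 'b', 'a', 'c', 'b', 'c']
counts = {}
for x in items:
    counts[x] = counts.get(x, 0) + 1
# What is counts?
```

Initial: counts = {}, items = ['b', 'b', 'a', 'c', 'b', 'c']
See 'b': counts = {'b': 1}
See 'b': counts = {'b': 2}
See 'a': counts = {'b': 2, 'a': 1}
See 'c': counts = {'b': 2, 'a': 1, 'c': 1}
See 'b': counts = {'b': 3, 'a': 1, 'c': 1}
See 'c': counts = {'b': 3, 'a': 1, 'c': 2}

{'b': 3, 'a': 1, 'c': 2}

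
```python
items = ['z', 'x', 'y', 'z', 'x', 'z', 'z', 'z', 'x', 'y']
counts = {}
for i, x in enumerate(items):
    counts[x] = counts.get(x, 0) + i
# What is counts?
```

Initial: counts = {}, items = ['z', 'x', 'y', 'z', 'x', 'z', 'z', 'z', 'x', 'y']
i=0, x='z': counts = {'z': 0}
i=1, x='x': counts = {'z': 0, 'x': 1}
i=2, x='y': counts = {'z': 0, 'x': 1, 'y': 2}
i=3, x='z': counts = {'z': 3, 'x': 1, 'y': 2}
i=4, x='x': counts = {'z': 3, 'x': 5, 'y': 2}
i=5, x='z': counts = {'z': 8, 'x': 5, 'y': 2}
i=6, x='z': counts = {'z': 14, 'x': 5, 'y': 2}
i=7, x='z': counts = {'z': 21, 'x': 5, 'y': 2}
i=8, x='x': counts = {'z': 21, 'x': 13, 'y': 2}
i=9, x='y': counts = {'z': 21, 'x': 13, 'y': 11}

{'z': 21, 'x': 13, 'y': 11}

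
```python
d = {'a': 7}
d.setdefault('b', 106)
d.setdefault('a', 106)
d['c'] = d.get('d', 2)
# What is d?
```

After line 1: d = {'a': 7}
After line 2 (setdefault adds 'b'=106): d = {'a': 7, 'b': 106}
After line 3 (setdefault 'a' no-op, already exists): d = {'a': 7, 'b': 106}
After line 4 (get('d', 2) returns default since 'd' not in d): d = {'a': 7, 'b': 106, 'c': 2}

{'a': 7, 'b': 106, 'c': 2}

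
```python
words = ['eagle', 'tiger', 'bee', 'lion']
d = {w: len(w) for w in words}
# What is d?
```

{'eagle': 5, 'tiger': 5, 'bee': 3, 'lion': 4}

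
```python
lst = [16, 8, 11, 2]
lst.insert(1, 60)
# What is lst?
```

[16, 60, 8, 11, 2]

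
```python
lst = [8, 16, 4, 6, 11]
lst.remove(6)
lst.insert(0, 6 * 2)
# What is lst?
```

After line 1: lst = [8, 16, 4, 6, 11]
After line 2 (remove first 6): lst = [8, 16, 4, 11]
After line 3 (insert 12 at index 0): lst = [12, 8, 16, 4, 11]

[12, 8, 16, 4, 11]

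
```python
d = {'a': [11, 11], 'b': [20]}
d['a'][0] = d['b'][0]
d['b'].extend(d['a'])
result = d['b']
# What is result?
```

After line 1: d = {'a': [11, 11], 'b': [20]}
After line 2 (a[0] = b[0] = 20): d = {'a': [20, 11], 'b': [20]}
After line 3 (b.extend(a) appends [20, 11]): d = {'a': [20, 11], 'b': [20, 20, 11]}
After line 4: result = d['b'] = [20, 20, 11]

[20, 20, 11]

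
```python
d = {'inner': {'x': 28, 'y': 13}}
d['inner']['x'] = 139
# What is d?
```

After line 1: d = {'inner': {'x': 28, 'y': 13}}
After line 2 (inner x overwritten): d = {'inner': {'x': 139, 'y': 13}}

{'inner': {'x': 139, 'y': 13}}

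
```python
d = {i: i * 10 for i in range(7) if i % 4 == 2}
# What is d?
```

{2: 20, 6: 60}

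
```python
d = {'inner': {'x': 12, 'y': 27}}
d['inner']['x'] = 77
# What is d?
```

After line 1: d = {'inner': {'x': 12, 'y': 27}}
After line 2 (inner x overwritten): d = {'inner': {'x': 77, 'y': 27}}

{'inner': {'x': 77, 'y': 27}}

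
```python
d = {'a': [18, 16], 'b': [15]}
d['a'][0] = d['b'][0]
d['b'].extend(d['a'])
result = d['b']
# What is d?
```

After line 1: d = {'a': [18, 16], 'b': [15]}
After line 2 (a[0] = b[0] = 15): d = {'a': [15, 16], 'b': [15]}
After line 3 (b.extend(a) appends [15, 16]): d = {'a': [15, 16], 'b': [15, 15, 16]}
After line 4: result = d['b'] = [15, 15, 16]

{'a': [15, 16], 'b': [15, 15, 16]}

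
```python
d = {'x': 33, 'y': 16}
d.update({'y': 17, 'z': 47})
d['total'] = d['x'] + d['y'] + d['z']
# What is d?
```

After line 1: d = {'x': 33, 'y': 16}
After line 2 (y overwritten, z added): d = {'x': 33, 'y': 17, 'z': 47}
After line 3 (total = 33 + 17 + 47 = 97): d = {'x': 33, 'y': 17, 'z': 47, 'total': 97}

{'x': 33, 'y': 17, 'z': 47, 'total': 97}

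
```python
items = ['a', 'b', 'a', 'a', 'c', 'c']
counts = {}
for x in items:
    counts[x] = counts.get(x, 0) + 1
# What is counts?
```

Initial: counts = {}, items = ['a', 'b', 'a', 'a', 'c', 'c']
See 'a': counts = {'a': 1}
See 'b': counts = {'a': 1, 'b': 1}
See 'a': counts = {'a': 2, 'b': 1}
See 'a': counts = {'a': 3, 'b': 1}
See 'c': counts = {'a': 3, 'b': 1, 'c': 1}
See 'c': counts = {'a': 3, 'b': 1, 'c': 2}

{'a': 3, 'b': 1, 'c': 2}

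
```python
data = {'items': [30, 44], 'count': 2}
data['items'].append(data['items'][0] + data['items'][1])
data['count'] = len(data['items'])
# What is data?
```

After line 1: data = {'items': [30, 44], 'count': 2}
After line 2 (append 30 + 44 = 74): data = {'items': [30, 44, 74], 'count': 2}
After line 3 (count = len(items) = 3): data = {'items': [30, 44, 74], 'count': 3}

{'items': [30, 44, 74], 'count': 3}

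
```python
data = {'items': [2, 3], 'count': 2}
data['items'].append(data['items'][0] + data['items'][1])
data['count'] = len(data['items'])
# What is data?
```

After line 1: data = {'items': [2, 3], 'count': 2}
After line 2 (append 2 + 3 = 5): data = {'items': [2, 3, 5], 'count': 2}
After line 3 (count = len(items) = 3): data = {'items': [2, 3, 5], 'count': 3}

{'items': [2, 3, 5], 'count': 3}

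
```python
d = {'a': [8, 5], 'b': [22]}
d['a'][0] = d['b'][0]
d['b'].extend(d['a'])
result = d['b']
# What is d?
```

After line 1: d = {'a': [8, 5], 'b': [22]}
After line 2 (a[0] = b[0] = 22): d = {'a': [22, 5], 'b': [22]}
After line 3 (b.extend(a) appends [22, 5]): d = {'a': [22, 5], 'b': [22, 22, 5]}
After line 4: result = d['b'] = [22, 22, 5]

{'a': [22, 5], 'b': [22, 22, 5]}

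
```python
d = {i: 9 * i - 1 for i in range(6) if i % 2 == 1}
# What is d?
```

{1: 8, 3: 26, 5: 44}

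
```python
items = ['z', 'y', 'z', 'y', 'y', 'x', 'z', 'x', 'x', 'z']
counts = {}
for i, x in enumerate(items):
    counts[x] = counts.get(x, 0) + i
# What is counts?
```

Initial: counts = {}, items = ['z', 'y', 'z', 'y', 'y', 'x', 'z', 'x', 'x', 'z']
i=0, x='z': counts = {'z': 0}
i=1, x='y': counts = {'z': 0, 'y': 1}
i=2, x='z': counts = {'z': 2, 'y': 1}
i=3, x='y': counts = {'z': 2, 'y': 4}
i=4, x='y': counts = {'z': 2, 'y': 8}
i=5, x='x': counts = {'z': 2, 'y': 8, 'x': 5}
i=6, x='z': counts = {'z': 8, 'y': 8, 'x': 5}
i=7, x='x': counts = {'z': 8, 'y': 8, 'x': 12}
i=8, x='x': counts = {'z': 8, 'y': 8, 'x': 20}
i=9, x='z': counts = {'z': 17, 'y': 8, 'x': 20}

{'z': 17, 'y': 8, 'x': 20}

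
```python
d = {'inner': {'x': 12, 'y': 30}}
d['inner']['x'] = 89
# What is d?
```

After line 1: d = {'inner': {'x': 12, 'y': 30}}
After line 2 (inner x overwritten): d = {'inner': {'x': 89, 'y': 30}}

{'inner': {'x': 89, 'y': 30}}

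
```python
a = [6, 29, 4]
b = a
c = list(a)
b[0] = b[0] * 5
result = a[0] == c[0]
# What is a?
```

After line 1: a = [6, 29, 4]
After line 2 (b = a, alias): a = [6, 29, 4], b = [6, 29, 4]
After line 3 (c = list(a) is a copy, new object): c = [6, 29, 4]
After line 4 (b[0] = 6 * 5 = 30; mutates shared a/b): a = b = [30, 29, 4], c = [6, 29, 4]
After line 5 (a[0] = 30, c[0] = 6; result = False)

[30, 29, 4]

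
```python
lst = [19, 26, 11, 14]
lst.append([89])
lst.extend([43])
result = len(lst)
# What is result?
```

After line 1: lst = [19, 26, 11, 14]
After line 2 (append adds [89] as single element): lst = [19, 26, 11, 14, [89]]
After line 3 (extend unpacks [43], adds 43): lst = [19, 26, 11, 14, [89], 43]
After line 4: result = len(lst) = 6

6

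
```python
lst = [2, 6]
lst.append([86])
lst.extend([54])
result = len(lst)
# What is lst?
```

After line 1: lst = [2, 6]
After line 2 (append adds [86] as single element): lst = [2, 6, [86]]
After line 3 (extend unpacks [54], adds 54): lst = [2, 6, [86], 54]
After line 4: result = len(lst) = 4

[2, 6, [86], 54]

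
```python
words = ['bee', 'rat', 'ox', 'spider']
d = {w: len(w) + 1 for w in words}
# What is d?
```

{'bee': 4, 'rat': 4, 'ox': 3, 'spider': 7}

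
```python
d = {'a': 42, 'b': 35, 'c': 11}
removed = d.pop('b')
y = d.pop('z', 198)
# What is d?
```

After line 1: d = {'a': 42, 'b': 35, 'c': 11}
After line 2 (pop 'b' returns 35): d = {'a': 42, 'c': 11}, removed = 35
After line 3 (pop 'z' missing, returns default 198): d = {'a': 42, 'c': 11}, y = 198

{'a': 42, 'c': 11}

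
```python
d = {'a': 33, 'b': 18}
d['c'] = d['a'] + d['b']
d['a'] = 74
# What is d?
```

After line 1: d = {'a': 33, 'b': 18}
After line 2 (d['c'] = 33 + 18): d = {'a': 33, 'b': 18, 'c': 51}
After line 3: d = {'a': 74, 'b': 18, 'c': 51}

{'a': 74, 'b': 18, 'c': 51}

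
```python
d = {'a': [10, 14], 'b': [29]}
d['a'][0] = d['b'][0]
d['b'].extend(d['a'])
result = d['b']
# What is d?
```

After line 1: d = {'a': [10, 14], 'b': [29]}
After line 2 (a[0] = b[0] = 29): d = {'a': [29, 14], 'b': [29]}
After line 3 (b.extend(a) appends [29, 14]): d = {'a': [29, 14], 'b': [29, 29, 14]}
After line 4: result = d['b'] = [29, 29, 14]

{'a': [29, 14], 'b': [29, 29, 14]}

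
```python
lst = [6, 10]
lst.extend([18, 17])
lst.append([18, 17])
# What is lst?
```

After line 1: lst = [6, 10]
After line 2 (extend unpacks [18, 17]): lst = [6, 10, 18, 17]
After line 3 (append adds [18, 17] as single element): lst = [6, 10, 18, 17, [18, 17]]

[6, 10, 18, 17, [18, 17]]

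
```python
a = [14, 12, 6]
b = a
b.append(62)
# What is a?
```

After line 1: a = [14, 12, 6]
After line 2 (b = a is an alias, same object): a = [14, 12, 6], b = [14, 12, 6]
After line 3 (b.append mutates the shared list): a = [14, 12, 6, 62], b = [14, 12, 6, 62]

[14, 12, 6, 62]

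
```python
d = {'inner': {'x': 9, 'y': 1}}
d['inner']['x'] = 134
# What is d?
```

After line 1: d = {'inner': {'x': 9, 'y': 1}}
After line 2 (inner x overwritten): d = {'inner': {'x': 134, 'y': 1}}

{'inner': {'x': 134, 'y': 1}}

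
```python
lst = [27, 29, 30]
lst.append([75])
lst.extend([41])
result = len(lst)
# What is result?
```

After line 1: lst = [27, 29, 30]
After line 2 (append adds [75] as single element): lst = [27, 29, 30, [75]]
After line 3 (extend unpacks [41], adds 41): lst = [27, 29, 30, [75], 41]
After line 4: result = len(lst) = 5

5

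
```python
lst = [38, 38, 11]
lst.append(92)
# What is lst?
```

[38, 38, 11, 92]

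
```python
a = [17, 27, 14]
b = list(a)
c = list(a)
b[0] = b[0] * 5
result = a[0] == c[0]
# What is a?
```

After line 1: a = [17, 27, 14]
After line 2 (b = list(a), copy): a = [17, 27, 14], b = [17, 27, 14]
After line 3 (c = list(a) is a copy, new object): c = [17, 27, 14]
After line 4 (b[0] = 17 * 5 = 85; only b mutates (copy)): a = [17, 27, 14], b = [85, 27, 14], c = [17, 27, 14]
After line 5 (a[0] = 17, c[0] = 17; result = True)

[17, 27, 14]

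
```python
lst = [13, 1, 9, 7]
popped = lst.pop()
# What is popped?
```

7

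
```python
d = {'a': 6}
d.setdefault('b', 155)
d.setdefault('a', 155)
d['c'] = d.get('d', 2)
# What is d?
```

After line 1: d = {'a': 6}
After line 2 (setdefault adds 'b'=155): d = {'a': 6, 'b': 155}
After line 3 (setdefault 'a' no-op, already exists): d = {'a': 6, 'b': 155}
After line 4 (get('d', 2) returns default since 'd' not in d): d = {'a': 6, 'b': 155, 'c': 2}

{'a': 6, 'b': 155, 'c': 2}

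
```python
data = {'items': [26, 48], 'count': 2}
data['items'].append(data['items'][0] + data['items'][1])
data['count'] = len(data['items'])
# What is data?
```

After line 1: data = {'items': [26, 48], 'count': 2}
After line 2 (append 26 + 48 = 74): data = {'items': [26, 48, 74], 'count': 2}
After line 3 (count = len(items) = 3): data = {'items': [26, 48, 74], 'count': 3}

{'items': [26, 48, 74], 'count': 3}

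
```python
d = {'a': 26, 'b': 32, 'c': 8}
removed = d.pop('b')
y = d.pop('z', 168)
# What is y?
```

After line 1: d = {'a': 26, 'b': 32, 'c': 8}
After line 2 (pop 'b' returns 32): d = {'a': 26, 'c': 8}, removed = 32
After line 3 (pop 'z' missing, returns default 168): d = {'a': 26, 'c': 8}, y = 168

168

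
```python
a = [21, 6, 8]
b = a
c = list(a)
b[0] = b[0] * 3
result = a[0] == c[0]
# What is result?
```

After line 1: a = [21, 6, 8]
After line 2 (b = a, alias): a = [21, 6, 8], b = [21, 6, 8]
After line 3 (c = list(a) is a copy, new object): c = [21, 6, 8]
After line 4 (b[0] = 21 * 3 = 63; mutates shared a/b): a = b = [63, 6, 8], c = [21, 6, 8]
After line 5 (a[0] = 63, c[0] = 21; result = False)

False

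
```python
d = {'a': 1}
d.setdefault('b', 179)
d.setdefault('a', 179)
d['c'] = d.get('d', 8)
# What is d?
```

After line 1: d = {'a': 1}
After line 2 (setdefault adds 'b'=179): d = {'a': 1, 'b': 179}
After line 3 (setdefault 'a' no-op, already exists): d = {'a': 1, 'b': 179}
After line 4 (get('d', 8) returns default since 'd' not in d): d = {'a': 1, 'b': 179, 'c': 8}

{'a': 1, 'b': 179, 'c': 8}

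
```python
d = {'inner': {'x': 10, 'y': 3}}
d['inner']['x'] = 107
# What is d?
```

After line 1: d = {'inner': {'x': 10, 'y': 3}}
After line 2 (inner x overwritten): d = {'inner': {'x': 107, 'y': 3}}

{'inner': {'x': 107, 'y': 3}}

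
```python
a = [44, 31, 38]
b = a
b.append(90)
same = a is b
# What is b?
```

After line 1: a = [44, 31, 38]
After line 2 (b = a is an alias, same object): a = [44, 31, 38], b = [44, 31, 38]
After line 3 (b.append mutates the shared list): a = [44, 31, 38, 90], b = [44, 31, 38, 90]
After line 4 (same = a is b; same object -> True): same = True

[44, 31, 38, 90]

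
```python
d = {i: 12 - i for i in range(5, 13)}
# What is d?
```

{5: 7, 6: 6, 7: 5, 8: 4, 9: 3, 10: 2, 11: 1, 12: 0}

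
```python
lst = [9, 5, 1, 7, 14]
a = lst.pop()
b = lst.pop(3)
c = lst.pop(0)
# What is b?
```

After line 1: lst = [9, 5, 1, 7, 14]
After line 2 (pop() -> a = 14): lst = [9, 5, 1, 7]
After line 3 (pop(3) -> b = 7): lst = [9, 5, 1]
After line 4 (pop(0) -> c = 9): lst = [5, 1]

7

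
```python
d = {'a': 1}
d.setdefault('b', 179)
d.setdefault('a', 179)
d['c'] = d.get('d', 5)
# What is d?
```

After line 1: d = {'a': 1}
After line 2 (setdefault adds 'b'=179): d = {'a': 1, 'b': 179}
After line 3 (setdefault 'a' no-op, already exists): d = {'a': 1, 'b': 179}
After line 4 (get('d', 5) returns default since 'd' not in d): d = {'a': 1, 'b': 179, 'c': 5}

{'a': 1, 'b': 179, 'c': 5}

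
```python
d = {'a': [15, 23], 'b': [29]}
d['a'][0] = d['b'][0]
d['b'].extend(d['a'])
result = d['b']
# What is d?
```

After line 1: d = {'a': [15, 23], 'b': [29]}
After line 2 (a[0] = b[0] = 29): d = {'a': [29, 23], 'b': [29]}
After line 3 (b.extend(a) appends [29, 23]): d = {'a': [29, 23], 'b': [29, 29, 23]}
After line 4: result = d['b'] = [29, 29, 23]

{'a': [29, 23], 'b': [29, 29, 23]}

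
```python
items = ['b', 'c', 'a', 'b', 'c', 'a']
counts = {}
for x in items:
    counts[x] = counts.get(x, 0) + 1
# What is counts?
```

Initial: counts = {}, items = ['b', 'c', 'a', 'b', 'c', 'a']
See 'b': counts = {'b': 1}
See 'c': counts = {'b': 1, 'c': 1}
See 'a': counts = {'b': 1, 'c': 1, 'a': 1}
See 'b': counts = {'b': 2, 'c': 1, 'a': 1}
See 'c': counts = {'b': 2, 'c': 2, 'a': 1}
See 'a': counts = {'b': 2, 'c': 2, 'a': 2}

{'b': 2, 'c': 2, 'a': 2}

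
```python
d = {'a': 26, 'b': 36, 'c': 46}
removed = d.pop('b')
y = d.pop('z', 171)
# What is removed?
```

After line 1: d = {'a': 26, 'b': 36, 'c': 46}
After line 2 (pop 'b' returns 36): d = {'a': 26, 'c': 46}, removed = 36
After line 3 (pop 'z' missing, returns default 171): d = {'a': 26, 'c': 46}, y = 171

36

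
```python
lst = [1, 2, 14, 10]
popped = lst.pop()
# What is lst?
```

[1, 2, 14]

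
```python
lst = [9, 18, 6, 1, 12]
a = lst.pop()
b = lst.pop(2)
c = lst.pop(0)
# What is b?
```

After line 1: lst = [9, 18, 6, 1, 12]
After line 2 (pop() -> a = 12): lst = [9, 18, 6, 1]
After line 3 (pop(2) -> b = 6): lst = [9, 18, 1]
After line 4 (pop(0) -> c = 9): lst = [18, 1]

6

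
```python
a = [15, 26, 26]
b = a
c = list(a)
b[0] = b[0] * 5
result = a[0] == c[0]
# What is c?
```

After line 1: a = [15, 26, 26]
After line 2 (b = a, alias): a = [15, 26, 26], b = [15, 26, 26]
After line 3 (c = list(a) is a copy, new object): c = [15, 26, 26]
After line 4 (b[0] = 15 * 5 = 75; mutates shared a/b): a = b = [75, 26, 26], c = [15, 26, 26]
After line 5 (a[0] = 75, c[0] = 15; result = False)

[15, 26, 26]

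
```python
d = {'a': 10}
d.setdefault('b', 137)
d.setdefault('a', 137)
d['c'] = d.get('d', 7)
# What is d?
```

After line 1: d = {'a': 10}
After line 2 (setdefault adds 'b'=137): d = {'a': 10, 'b': 137}
After line 3 (setdefault 'a' no-op, already exists): d = {'a': 10, 'b': 137}
After line 4 (get('d', 7) returns default since 'd' not in d): d = {'a': 10, 'b': 137, 'c': 7}

{'a': 10, 'b': 137, 'c': 7}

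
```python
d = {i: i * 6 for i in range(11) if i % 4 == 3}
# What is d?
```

{3: 18, 7: 42}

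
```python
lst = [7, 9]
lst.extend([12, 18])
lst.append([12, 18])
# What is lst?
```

After line 1: lst = [7, 9]
After line 2 (extend unpacks [12, 18]): lst = [7, 9, 12, 18]
After line 3 (append adds [12, 18] as single element): lst = [7, 9, 12, 18, [12, 18]]

[7, 9, 12, 18, [12, 18]]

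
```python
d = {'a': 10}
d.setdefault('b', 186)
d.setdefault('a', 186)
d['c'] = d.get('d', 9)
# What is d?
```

After line 1: d = {'a': 10}
After line 2 (setdefault adds 'b'=186): d = {'a': 10, 'b': 186}
After line 3 (setdefault 'a' no-op, already exists): d = {'a': 10, 'b': 186}
After line 4 (get('d', 9) returns default since 'd' not in d): d = {'a': 10, 'b': 186, 'c': 9}

{'a': 10, 'b': 186, 'c': 9}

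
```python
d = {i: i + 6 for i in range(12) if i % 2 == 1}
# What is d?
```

{1: 7, 3: 9, 5: 11, 7: 13, 9: 15, 11: 17}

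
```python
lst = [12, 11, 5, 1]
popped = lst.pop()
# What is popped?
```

1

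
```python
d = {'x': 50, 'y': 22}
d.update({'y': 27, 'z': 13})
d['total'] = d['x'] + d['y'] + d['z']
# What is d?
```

After line 1: d = {'x': 50, 'y': 22}
After line 2 (y overwritten, z added): d = {'x': 50, 'y': 27, 'z': 13}
After line 3 (total = 50 + 27 + 13 = 90): d = {'x': 50, 'y': 27, 'z': 13, 'total': 90}

{'x': 50, 'y': 27, 'z': 13, 'total': 90}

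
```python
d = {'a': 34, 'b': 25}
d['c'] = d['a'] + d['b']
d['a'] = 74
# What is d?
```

After line 1: d = {'a': 34, 'b': 25}
After line 2 (d['c'] = 34 + 25): d = {'a': 34, 'b': 25, 'c': 59}
After line 3: d = {'a': 74, 'b': 25, 'c': 59}

{'a': 74, 'b': 25, 'c': 59}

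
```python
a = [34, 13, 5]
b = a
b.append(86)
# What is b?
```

After line 1: a = [34, 13, 5]
After line 2 (b = a is an alias, same object): a = [34, 13, 5], b = [34, 13, 5]
After line 3 (b.append mutates the shared list): a = [34, 13, 5, 86], b = [34, 13, 5, 86]

[34, 13, 5, 86]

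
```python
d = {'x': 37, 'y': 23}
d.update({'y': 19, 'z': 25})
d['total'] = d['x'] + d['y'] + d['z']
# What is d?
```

After line 1: d = {'x': 37, 'y': 23}
After line 2 (y overwritten, z added): d = {'x': 37, 'y': 19, 'z': 25}
After line 3 (total = 37 + 19 + 25 = 81): d = {'x': 37, 'y': 19, 'z': 25, 'total': 81}

{'x': 37, 'y': 19, 'z': 25, 'total': 81}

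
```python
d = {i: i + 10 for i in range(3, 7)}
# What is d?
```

{3: 13, 4: 14, 5: 15, 6: 16}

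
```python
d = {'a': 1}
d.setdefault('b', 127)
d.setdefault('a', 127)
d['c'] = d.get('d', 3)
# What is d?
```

After line 1: d = {'a': 1}
After line 2 (setdefault adds 'b'=127): d = {'a': 1, 'b': 127}
After line 3 (setdefault 'a' no-op, already exists): d = {'a': 1, 'b': 127}
After line 4 (get('d', 3) returns default since 'd' not in d): d = {'a': 1, 'b': 127, 'c': 3}

{'a': 1, 'b': 127, 'c': 3}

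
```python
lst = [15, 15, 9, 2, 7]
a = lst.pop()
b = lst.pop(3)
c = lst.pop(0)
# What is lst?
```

After line 1: lst = [15, 15, 9, 2, 7]
After line 2 (pop() -> a = 7): lst = [15, 15, 9, 2]
After line 3 (pop(3) -> b = 2): lst = [15, 15, 9]
After line 4 (pop(0) -> c = 15): lst = [15, 9]

[15, 9]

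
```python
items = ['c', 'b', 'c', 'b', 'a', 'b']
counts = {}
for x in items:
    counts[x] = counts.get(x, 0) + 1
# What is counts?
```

Initial: counts = {}, items = ['c', 'b', 'c', 'b', 'a', 'b']
See 'c': counts = {'c': 1}
See 'b': counts = {'c': 1, 'b': 1}
See 'c': counts = {'c': 2, 'b': 1}
See 'b': counts = {'c': 2, 'b': 2}
See 'a': counts = {'c': 2, 'b': 2, 'a': 1}
See 'b': counts = {'c': 2, 'b': 3, 'a': 1}

{'c': 2, 'b': 3, 'a': 1}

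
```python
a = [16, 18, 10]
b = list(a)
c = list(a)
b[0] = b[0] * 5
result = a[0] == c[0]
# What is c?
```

After line 1: a = [16, 18, 10]
After line 2 (b = list(a), copy): a = [16, 18, 10], b = [16, 18, 10]
After line 3 (c = list(a) is a copy, new object): c = [16, 18, 10]
After line 4 (b[0] = 16 * 5 = 80; only b mutates (copy)): a = [16, 18, 10], b = [80, 18, 10], c = [16, 18, 10]
After line 5 (a[0] = 16, c[0] = 16; result = True)

[16, 18, 10]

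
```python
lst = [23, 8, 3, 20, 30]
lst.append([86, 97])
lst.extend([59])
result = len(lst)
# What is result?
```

After line 1: lst = [23, 8, 3, 20, 30]
After line 2 (append adds [86, 97] as single element): lst = [23, 8, 3, 20, 30, [86, 97]]
After line 3 (extend unpacks [59], adds 59): lst = [23, 8, 3, 20, 30, [86, 97], 59]
After line 4: result = len(lst) = 7

7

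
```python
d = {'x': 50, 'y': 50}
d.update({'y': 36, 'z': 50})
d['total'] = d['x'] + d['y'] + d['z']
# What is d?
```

After line 1: d = {'x': 50, 'y': 50}
After line 2 (y overwritten, z added): d = {'x': 50, 'y': 36, 'z': 50}
After line 3 (total = 50 + 36 + 50 = 136): d = {'x': 50, 'y': 36, 'z': 50, 'total': 136}

{'x': 50, 'y': 36, 'z': 50, 'total': 136}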